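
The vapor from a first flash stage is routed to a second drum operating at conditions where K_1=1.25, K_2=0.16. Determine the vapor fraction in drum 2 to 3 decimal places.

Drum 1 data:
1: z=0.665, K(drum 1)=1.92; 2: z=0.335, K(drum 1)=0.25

Drum 1:
Material balance + equilibrium reduce to Σ zᵢ(Kᵢ−1)/(1+ψ₁(Kᵢ−1)) = 0.
g(0) = ΣzᵢKᵢ − 1 = 0.361 and g(1) = 1 − Σzᵢ/Kᵢ = -0.686, so a root lies in (0, 1).
Newton–Raphson from ψ₁ = 0.37:
  ψ₁ = 0.370: g = 0.1087, g' = -0.674 → ψ₁ = 0.531
  ψ₁ = 0.531: g = -0.0067, g' = -0.775 → ψ₁ = 0.523
Converged at ψ₁ = 0.523.
Drum-1 compositions:
  1: x = 0.449, y = 0.862
  2: x = 0.551, y = 0.138
Drum-2 feed = drum-1 vapor: z₂ = (0.8623, 0.1377).
Drum 2:
Material balance + equilibrium reduce to Σ zᵢ(Kᵢ−1)/(1+ψ₂(Kᵢ−1)) = 0.
Feasibility: ΣzᵢKᵢ = 1.100, Σzᵢ/Kᵢ = 1.551 — both > 1, two phases present.
Iterate (Newton) starting at ψ₂ = 0.65:
  ψ₂ = 0.650: g = -0.0694, g' = -0.511 → ψ₂ = 0.514
  ψ₂ = 0.514: g = -0.0127, g' = -0.344 → ψ₂ = 0.477
  ψ₂ = 0.477: g = -0.0006, g' = -0.314 → ψ₂ = 0.476
Converged at ψ₂ = 0.476.
  1: x = 0.771, y = 0.963
  2: x = 0.229, y = 0.037

V/F (drum 2) = 0.476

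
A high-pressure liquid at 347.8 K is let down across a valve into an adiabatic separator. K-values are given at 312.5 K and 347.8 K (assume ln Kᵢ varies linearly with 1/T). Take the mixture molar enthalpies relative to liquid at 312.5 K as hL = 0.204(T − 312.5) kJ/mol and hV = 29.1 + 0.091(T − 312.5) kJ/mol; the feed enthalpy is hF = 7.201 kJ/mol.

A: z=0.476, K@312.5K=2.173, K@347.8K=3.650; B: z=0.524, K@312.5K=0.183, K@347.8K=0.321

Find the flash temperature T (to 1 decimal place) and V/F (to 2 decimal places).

Adiabatic flash: solve Rachford–Rice at each trial T, then check hF = ψ·hV(T) + (1−ψ)·hL(T).
  T = 312.5 K: K = (2.173, 0.183), RR gives ψ = 0.136, H_out = 3.955 kJ/mol
  T = 347.8 K: K = (3.650, 0.321), RR gives ψ = 0.503, H_out = 19.839 kJ/mol
  T = 330.1 K: K = (2.854, 0.246), RR gives ψ = 0.348, H_out = 13.038 kJ/mol
  T = 321.3 K: K = (2.499, 0.213), RR gives ψ = 0.255, H_out = 8.972 kJ/mol
  T = 316.9 K: K = (2.333, 0.198), RR gives ψ = 0.200, H_out = 6.620 kJ/mol
  T = 319.1 K: K = (2.415, 0.205), RR gives ψ = 0.229, H_out = 7.829 kJ/mol
  T = 318.0 K: K = (2.374, 0.201), RR gives ψ = 0.215, H_out = 7.234 kJ/mol
Linear interpolation between T = 316.9 (H_out = 6.620) and T = 318.0 (H_out = 7.234) on hF = 7.201 gives T ≈ 317.9 K, at which ψ = 0.21.

T = 317.9 K, V/F = 0.21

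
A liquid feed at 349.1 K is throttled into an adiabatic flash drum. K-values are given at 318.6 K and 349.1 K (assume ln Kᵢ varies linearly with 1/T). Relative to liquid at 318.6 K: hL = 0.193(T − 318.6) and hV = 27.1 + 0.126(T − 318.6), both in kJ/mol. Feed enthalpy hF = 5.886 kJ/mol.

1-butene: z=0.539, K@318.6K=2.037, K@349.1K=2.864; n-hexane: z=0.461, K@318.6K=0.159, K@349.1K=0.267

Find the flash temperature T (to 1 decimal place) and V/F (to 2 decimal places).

T = 319.7 K, V/F = 0.21

Adiabatic flash: solve Rachford–Rice at each trial T, then check hF = ψ·hV(T) + (1−ψ)·hL(T).
  T = 318.6 K: K = (2.037, 0.159), RR gives ψ = 0.196, H_out = 5.321 kJ/mol
  T = 349.1 K: K = (2.864, 0.267), RR gives ψ = 0.488, H_out = 18.114 kJ/mol
  T = 333.9 K: K = (2.436, 0.209), RR gives ψ = 0.360, H_out = 12.340 kJ/mol
  T = 326.2 K: K = (2.231, 0.183), RR gives ψ = 0.285, H_out = 9.040 kJ/mol
  T = 322.4 K: K = (2.133, 0.171), RR gives ψ = 0.243, H_out = 7.253 kJ/mol
  T = 320.5 K: K = (2.085, 0.165), RR gives ψ = 0.220, H_out = 6.307 kJ/mol
Linear interpolation between T = 318.6 (H_out = 5.321) and T = 320.5 (H_out = 6.307) on hF = 5.886 gives T ≈ 319.7 K, at which ψ = 0.21.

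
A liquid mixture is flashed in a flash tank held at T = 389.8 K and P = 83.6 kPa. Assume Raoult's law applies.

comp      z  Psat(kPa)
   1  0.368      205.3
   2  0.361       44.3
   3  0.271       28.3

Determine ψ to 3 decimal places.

ψ = 0.229

Raoult's law: Kᵢ = Pᵢˢᵃᵗ/P = Pᵢˢᵃᵗ/83.6.
  K_1 = 205.3/83.6 = 2.45574, K_2 = 44.3/83.6 = 0.52990, K_3 = 28.3/83.6 = 0.33852
Material balance + equilibrium reduce to Σ zᵢ(Kᵢ−1)/(1+ψ(Kᵢ−1)) = 0.
Feasibility: ΣzᵢKᵢ = 1.187, Σzᵢ/Kᵢ = 1.632 — both > 1, two phases present.
Newton iteration, ψ⁰ = 0.5:
  ψ = 0.500: g = -0.1797, g' = -0.662 → ψ = 0.229
Converged at ψ = 0.229.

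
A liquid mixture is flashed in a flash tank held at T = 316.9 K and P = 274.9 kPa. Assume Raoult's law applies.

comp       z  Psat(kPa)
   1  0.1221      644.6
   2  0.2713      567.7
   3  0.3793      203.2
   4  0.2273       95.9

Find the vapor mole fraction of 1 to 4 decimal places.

Raoult's law: Kᵢ = Pᵢˢᵃᵗ/P = Pᵢˢᵃᵗ/274.9.
  K_1 = 644.6/274.9 = 2.344853, K_2 = 567.7/274.9 = 2.065115, K_3 = 203.2/274.9 = 0.739178, K_4 = 95.9/274.9 = 0.348854
Rachford–Rice: g(V/F) = Σ zᵢ(Kᵢ−1)/(1+V/F(Kᵢ−1)) = 0.
Check two-phase: ΣzᵢKᵢ = 1.2062 > 1 and Σzᵢ/Kᵢ = 1.3481 > 1, so g(0) = 0.2062 > 0 and g(1) = -0.3481 < 0.
Iterate (Newton) starting at V/F = 0.5:
  V/F = 0.5000: g = -0.04648, g' = -0.4560 → V/F = 0.3981
  V/F = 0.3981: g = -0.00030, g' = -0.4532 → V/F = 0.3974
Converged at V/F = 0.3974.
Compositions from xᵢ = zᵢ/(1+V/F(Kᵢ−1)), yᵢ = Kᵢxᵢ:
  1: x = 0.0796, y = 0.1866
  2: x = 0.1906, y = 0.3936
  3: x = 0.4232, y = 0.3128
  4: x = 0.3066, y = 0.1070

y_1 = 0.1866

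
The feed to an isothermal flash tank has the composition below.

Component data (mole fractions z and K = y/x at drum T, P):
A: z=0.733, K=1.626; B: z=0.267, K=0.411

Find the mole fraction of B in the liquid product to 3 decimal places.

Newton–Raphson from ψ = 0.5:
  ψ = 0.500: g = 0.1266, g' = -0.353 → ψ = 0.859
  ψ = 0.859: g = -0.0198, g' = -0.501 → ψ = 0.819
  ψ = 0.819: g = -0.0006, g' = -0.471 → ψ = 0.818
Converged at ψ = 0.818.
Compositions from xᵢ = zᵢ/(1+ψ(Kᵢ−1)), yᵢ = Kᵢxᵢ:
  A: x = 0.485, y = 0.788
  B: x = 0.515, y = 0.212

x_B = 0.515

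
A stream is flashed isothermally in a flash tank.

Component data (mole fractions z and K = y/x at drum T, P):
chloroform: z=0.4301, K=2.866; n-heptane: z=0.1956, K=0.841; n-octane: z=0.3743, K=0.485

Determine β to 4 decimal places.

Material balance + equilibrium reduce to Σ zᵢ(Kᵢ−1)/(1+β(Kᵢ−1)) = 0.
Feasibility: ΣzᵢKᵢ = 1.5787, Σzᵢ/Kᵢ = 1.1544 — both > 1, two phases present.
Newton iteration, β⁰ = 0.5:
  β = 0.5000: g = 0.12179, g' = -0.5867 → β = 0.7076
  β = 0.7076: g = 0.00756, g' = -0.5302 → β = 0.7218
Converged at β = 0.7218.

β = 0.7218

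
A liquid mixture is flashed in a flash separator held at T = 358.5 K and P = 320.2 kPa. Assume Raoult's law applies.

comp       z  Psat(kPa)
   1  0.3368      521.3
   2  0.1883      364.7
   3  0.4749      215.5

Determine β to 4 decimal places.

β = 0.4988

Raoult's law: Kᵢ = Pᵢˢᵃᵗ/P = Pᵢˢᵃᵗ/320.2.
  K_1 = 521.3/320.2 = 1.628045, K_2 = 364.7/320.2 = 1.138976, K_3 = 215.5/320.2 = 0.673017
Newton–Raphson from β = 0.5:
  β = 0.5000: g = -0.00019, g' = -0.1527 → β = 0.4988
Converged at β = 0.4988.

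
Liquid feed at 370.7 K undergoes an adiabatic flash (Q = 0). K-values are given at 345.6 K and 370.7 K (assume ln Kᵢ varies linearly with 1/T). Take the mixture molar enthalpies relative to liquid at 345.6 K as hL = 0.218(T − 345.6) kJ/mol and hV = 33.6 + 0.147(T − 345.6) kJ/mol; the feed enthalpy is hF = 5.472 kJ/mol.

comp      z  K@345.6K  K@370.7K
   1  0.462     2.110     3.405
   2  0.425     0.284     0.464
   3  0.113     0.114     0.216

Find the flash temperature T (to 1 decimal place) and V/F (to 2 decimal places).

Adiabatic flash: solve Rachford–Rice at each trial T, then check hF = ψ·hV(T) + (1−ψ)·hL(T).
  T = 345.6 K: K = (2.110, 0.284, 0.114), RR gives ψ = 0.129, H_out = 4.346 kJ/mol
  T = 370.7 K: K = (3.405, 0.464, 0.216), RR gives ψ = 0.550, H_out = 22.958 kJ/mol
  T = 358.1 K: K = (2.700, 0.366, 0.158), RR gives ψ = 0.362, H_out = 14.555 kJ/mol
  T = 351.9 K: K = (2.395, 0.323, 0.135), RR gives ψ = 0.258, H_out = 9.912 kJ/mol
  T = 348.8 K: K = (2.251, 0.304, 0.124), RR gives ψ = 0.198, H_out = 7.316 kJ/mol
  T = 347.2 K: K = (2.180, 0.294, 0.119), RR gives ψ = 0.165, H_out = 5.874 kJ/mol
Linear interpolation between T = 345.6 (H_out = 4.346) and T = 347.2 (H_out = 5.874) on hF = 5.472 gives T ≈ 346.8 K, at which ψ = 0.16.

T = 346.8 K, V/F = 0.16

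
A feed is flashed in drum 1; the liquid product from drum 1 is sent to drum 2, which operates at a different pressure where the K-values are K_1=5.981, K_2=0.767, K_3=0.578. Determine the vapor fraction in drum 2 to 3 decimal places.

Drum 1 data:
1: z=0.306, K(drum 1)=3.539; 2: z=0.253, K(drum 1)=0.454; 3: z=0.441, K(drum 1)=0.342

Drum 1:
Let ψ₁ = V/F and solve Σ zᵢ(Kᵢ−1)/(1+ψ₁(Kᵢ−1)) = 0.
Check two-phase: ΣzᵢKᵢ = 1.349 > 1 and Σzᵢ/Kᵢ = 1.933 > 1, so g(0) = 0.349 > 0 and g(1) = -0.933 < 0.
Iterate (Newton) starting at ψ₁ = 0.67:
  ψ₁ = 0.670: g = -0.4492, g' = -1.069 → ψ₁ = 0.250
  ψ₁ = 0.250: g = -0.0317, g' = -1.113 → ψ₁ = 0.221
  ψ₁ = 0.221: g = 0.0008, g' = -1.168 → ψ₁ = 0.222
Converged at ψ₁ = 0.222.
Drum-1 compositions:
  1: x = 0.196, y = 0.693
  2: x = 0.288, y = 0.131
  3: x = 0.516, y = 0.177
Drum-2 feed = drum-1 liquid: z₂ = (0.1957, 0.2879, 0.5164).
Drum 2:
Material balance + equilibrium reduce to Σ zᵢ(Kᵢ−1)/(1+ψ₂(Kᵢ−1)) = 0.
Check two-phase: ΣzᵢKᵢ = 1.690 > 1 and Σzᵢ/Kᵢ = 1.301 > 1, so g(0) = 0.690 > 0 and g(1) = -0.301 < 0.
Iterate (Newton) starting at ψ₂ = 0.5:
  ψ₂ = 0.500: g = -0.0728, g' = -0.566 → ψ₂ = 0.371
  ψ₂ = 0.371: g = 0.0102, g' = -0.746 → ψ₂ = 0.385
Converged at ψ₂ = 0.385.
  1: x = 0.067, y = 0.401
  2: x = 0.316, y = 0.243
  3: x = 0.617, y = 0.356

V/F (drum 2) = 0.385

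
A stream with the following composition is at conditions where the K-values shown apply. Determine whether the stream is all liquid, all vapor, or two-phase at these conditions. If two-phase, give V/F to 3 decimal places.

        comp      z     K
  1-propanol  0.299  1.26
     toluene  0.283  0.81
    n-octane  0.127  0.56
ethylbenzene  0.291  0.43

all liquid

ΣzᵢKᵢ = 0.802; Σzᵢ/Kᵢ = 1.490.
Since ΣzᵢKᵢ < 1 the mixture is below its bubble point — single liquid phase.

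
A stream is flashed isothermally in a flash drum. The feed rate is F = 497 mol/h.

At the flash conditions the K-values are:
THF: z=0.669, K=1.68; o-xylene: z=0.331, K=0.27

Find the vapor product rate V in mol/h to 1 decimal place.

Rachford–Rice: g(ψ) = Σ zᵢ(Kᵢ−1)/(1+ψ(Kᵢ−1)) = 0.
g(0) = ΣzᵢKᵢ − 1 = 0.213 and g(1) = 1 − Σzᵢ/Kᵢ = -0.624, so a root lies in (0, 1).
Newton–Raphson from ψ = 0.5:
  ψ = 0.500: g = -0.0410, g' = -0.610 → ψ = 0.433
  ψ = 0.433: g = -0.0017, g' = -0.562 → ψ = 0.430
Converged at ψ = 0.430.
Then V = ψ·F = 0.4297·497 = 213.5 mol/h and L = F − V = 283.5 mol/h.

V = 213.5 mol/h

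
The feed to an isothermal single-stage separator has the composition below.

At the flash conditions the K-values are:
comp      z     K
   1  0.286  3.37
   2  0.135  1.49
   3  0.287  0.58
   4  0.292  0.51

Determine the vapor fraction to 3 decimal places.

Iterate (Newton) starting at ψ = 0.5:
  ψ = 0.500: g = 0.0213, g' = -0.562 → ψ = 0.538
Converged at ψ = 0.538.

ψ = 0.538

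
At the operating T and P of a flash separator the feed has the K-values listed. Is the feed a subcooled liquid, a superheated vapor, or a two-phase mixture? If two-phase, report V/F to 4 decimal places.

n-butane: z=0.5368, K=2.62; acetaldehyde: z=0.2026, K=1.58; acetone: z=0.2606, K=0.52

ΣzᵢKᵢ = 1.8620; Σzᵢ/Kᵢ = 0.8343.
Since Σzᵢ/Kᵢ < 1 the mixture is above its dew point — single vapor phase.

superheated vapor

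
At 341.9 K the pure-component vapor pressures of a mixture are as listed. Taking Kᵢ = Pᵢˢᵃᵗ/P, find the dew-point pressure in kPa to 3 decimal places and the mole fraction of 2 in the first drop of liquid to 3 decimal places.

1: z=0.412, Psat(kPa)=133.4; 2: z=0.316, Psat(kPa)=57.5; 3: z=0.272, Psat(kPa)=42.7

Pdew = 66.871 kPa, x_2 = 0.368

At the dew point ψ → 1, so Σzᵢ/Kᵢ = 1 with Kᵢ = Pᵢˢᵃᵗ/P ⇒ 1/P = Σzᵢ/Pᵢˢᵃᵗ.
1/P = 0.412/133.4 + 0.316/57.5 + 0.272/42.7 = 0.014954 ⇒ P = 66.871 kPa
xᵢ = zᵢP/Pᵢˢᵃᵗ ⇒ x_2 = 0.316·66.871/57.5 = 0.368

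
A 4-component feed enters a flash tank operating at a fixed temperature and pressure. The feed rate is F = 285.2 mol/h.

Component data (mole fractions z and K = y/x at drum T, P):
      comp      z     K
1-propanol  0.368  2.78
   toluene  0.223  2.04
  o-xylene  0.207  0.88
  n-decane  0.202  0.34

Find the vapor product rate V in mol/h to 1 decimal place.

V = 262.2 mol/h

Material balance + equilibrium reduce to Σ zᵢ(Kᵢ−1)/(1+V/F(Kᵢ−1)) = 0.
Check two-phase: ΣzᵢKᵢ = 1.729 > 1 and Σzᵢ/Kᵢ = 1.071 > 1, so g(0) = 0.729 > 0 and g(1) = -0.071 < 0.
Newton–Raphson from V/F = 0.67:
  V/F = 0.670: g = 0.1694, g' = -0.613 → V/F = 0.947
  V/F = 0.947: g = -0.0224, g' = -0.852 → V/F = 0.920
  V/F = 0.920: g = -0.0006, g' = -0.805 → V/F = 0.919
Converged at V/F = 0.919.
Then V = V/F·F = 0.9194·285.2 = 262.2 mol/h and L = F − V = 23.0 mol/h.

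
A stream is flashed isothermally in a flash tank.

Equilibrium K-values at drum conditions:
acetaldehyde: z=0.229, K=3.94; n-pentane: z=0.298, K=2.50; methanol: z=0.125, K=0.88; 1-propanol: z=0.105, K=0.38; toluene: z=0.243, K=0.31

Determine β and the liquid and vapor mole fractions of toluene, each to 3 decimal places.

β = 0.681, x_toluene = 0.458, y_toluene = 0.142

Iterate (Newton) starting at β = 0.5:
  β = 0.500: g = 0.1617, g' = -0.900 → β = 0.680
  β = 0.680: g = 0.0013, g' = -0.918 → β = 0.681
Converged at β = 0.681.
Compositions from xᵢ = zᵢ/(1+β(Kᵢ−1)), yᵢ = Kᵢxᵢ:
  acetaldehyde: x = 0.076, y = 0.301
  n-pentane: x = 0.147, y = 0.369
  methanol: x = 0.136, y = 0.120
  1-propanol: x = 0.182, y = 0.069
  toluene: x = 0.458, y = 0.142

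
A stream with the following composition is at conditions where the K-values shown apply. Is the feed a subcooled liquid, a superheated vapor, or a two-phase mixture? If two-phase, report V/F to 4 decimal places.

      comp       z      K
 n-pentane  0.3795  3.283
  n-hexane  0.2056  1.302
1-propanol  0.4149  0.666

ΣzᵢKᵢ = 1.7899; Σzᵢ/Kᵢ = 0.8965.
Since Σzᵢ/Kᵢ < 1 the mixture is above its dew point — single vapor phase.

superheated vapor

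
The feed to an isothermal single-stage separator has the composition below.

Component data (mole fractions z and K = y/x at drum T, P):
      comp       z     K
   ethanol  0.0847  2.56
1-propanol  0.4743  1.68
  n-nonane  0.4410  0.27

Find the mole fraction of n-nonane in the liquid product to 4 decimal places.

x_n-nonane = 0.5220

Material balance + equilibrium reduce to Σ zᵢ(Kᵢ−1)/(1+ψ(Kᵢ−1)) = 0.
Feasibility: ΣzᵢKᵢ = 1.1327, Σzᵢ/Kᵢ = 1.9487 — both > 1, two phases present.
Newton–Raphson from ψ = 0.5:
  ψ = 0.5000: g = -0.19206, g' = -0.7700 → ψ = 0.2506
  ψ = 0.2506: g = -0.02344, g' = -0.6187 → ψ = 0.2127
  ψ = 0.2127: g = -0.00012, g' = -0.6129 → ψ = 0.2125
Converged at ψ = 0.2125.
Compositions from xᵢ = zᵢ/(1+ψ(Kᵢ−1)), yᵢ = Kᵢxᵢ:
  ethanol: x = 0.0636, y = 0.1628
  1-propanol: x = 0.4144, y = 0.6962
  n-nonane: x = 0.5220, y = 0.1409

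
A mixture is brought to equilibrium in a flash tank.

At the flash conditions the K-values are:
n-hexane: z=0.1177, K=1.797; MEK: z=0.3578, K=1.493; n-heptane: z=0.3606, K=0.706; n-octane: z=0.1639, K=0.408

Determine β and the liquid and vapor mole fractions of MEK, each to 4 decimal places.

Rachford–Rice: g(β) = Σ zᵢ(Kᵢ−1)/(1+β(Kᵢ−1)) = 0.
g(0) = ΣzᵢKᵢ − 1 = 0.0672 and g(1) = 1 − Σzᵢ/Kᵢ = -0.2176, so a root lies in (0, 1).
Newton–Raphson from β = 0.46:
  β = 0.4600: g = -0.04351, g' = -0.2480 → β = 0.2845
  β = 0.2845: g = -0.00122, g' = -0.2367 → β = 0.2794
Converged at β = 0.2794.
Compositions from xᵢ = zᵢ/(1+β(Kᵢ−1)), yᵢ = Kᵢxᵢ:
  n-hexane: x = 0.0963, y = 0.1730
  MEK: x = 0.3145, y = 0.4695
  n-heptane: x = 0.3929, y = 0.2774
  n-octane: x = 0.1964, y = 0.0801

β = 0.2794, x_MEK = 0.3145, y_MEK = 0.4695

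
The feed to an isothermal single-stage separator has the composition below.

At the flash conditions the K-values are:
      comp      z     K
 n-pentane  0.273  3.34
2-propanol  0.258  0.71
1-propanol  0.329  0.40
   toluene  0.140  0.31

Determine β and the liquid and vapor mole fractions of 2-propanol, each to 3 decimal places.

Material balance + equilibrium reduce to Σ zᵢ(Kᵢ−1)/(1+β(Kᵢ−1)) = 0.
Check two-phase: ΣzᵢKᵢ = 1.270 > 1 and Σzᵢ/Kᵢ = 1.719 > 1, so g(0) = 0.270 > 0 and g(1) = -0.719 < 0.
Iterate (Newton) starting at β = 0.51:
  β = 0.510: g = -0.2300, g' = -0.745 → β = 0.201
  β = 0.201: g = 0.0181, g' = -0.958 → β = 0.220
  β = 0.220: g = 0.0003, g' = -0.926 → β = 0.221
Converged at β = 0.221.
Compositions from xᵢ = zᵢ/(1+β(Kᵢ−1)), yᵢ = Kᵢxᵢ:
  n-pentane: x = 0.180, y = 0.601
  2-propanol: x = 0.276, y = 0.196
  1-propanol: x = 0.379, y = 0.152
  toluene: x = 0.165, y = 0.051

β = 0.221, x_2-propanol = 0.276, y_2-propanol = 0.196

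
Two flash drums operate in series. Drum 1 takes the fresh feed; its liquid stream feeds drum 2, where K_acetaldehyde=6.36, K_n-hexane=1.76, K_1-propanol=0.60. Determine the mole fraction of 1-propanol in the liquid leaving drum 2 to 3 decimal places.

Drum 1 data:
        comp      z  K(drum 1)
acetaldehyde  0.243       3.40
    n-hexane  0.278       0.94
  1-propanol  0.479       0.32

x_1-propanol (drum 2) = 0.787

Drum 1:
Material balance + equilibrium reduce to Σ zᵢ(Kᵢ−1)/(1+ψ₁(Kᵢ−1)) = 0.
Check two-phase: ΣzᵢKᵢ = 1.241 > 1 and Σzᵢ/Kᵢ = 1.864 > 1, so g(0) = 0.241 > 0 and g(1) = -0.864 < 0.
Newton–Raphson from ψ₁ = 0.41:
  ψ₁ = 0.410: g = -0.1748, g' = -0.782 → ψ₁ = 0.187
  ψ₁ = 0.187: g = 0.0129, g' = -0.959 → ψ₁ = 0.200
Converged at ψ₁ = 0.200.
Drum-1 compositions:
  acetaldehyde: x = 0.164, y = 0.558
  n-hexane: x = 0.281, y = 0.264
  1-propanol: x = 0.554, y = 0.177
Drum-2 feed = drum-1 liquid: z₂ = (0.1641, 0.2814, 0.5545).
Drum 2:
Rachford–Rice: g(ψ₂) = Σ zᵢ(Kᵢ−1)/(1+ψ₂(Kᵢ−1)) = 0.
Feasibility: ΣzᵢKᵢ = 1.872, Σzᵢ/Kᵢ = 1.110 — both > 1, two phases present.
Iterate (Newton) starting at ψ₂ = 0.5:
  ψ₂ = 0.500: g = 0.1168, g' = -0.572 → ψ₂ = 0.704
  ψ₂ = 0.704: g = 0.0148, g' = -0.448 → ψ₂ = 0.737
  ψ₂ = 0.737: g = 0.0002, g' = -0.438 → ψ₂ = 0.738
Converged at ψ₂ = 0.738.
  acetaldehyde: x = 0.033, y = 0.211
  n-hexane: x = 0.180, y = 0.317
  1-propanol: x = 0.787, y = 0.472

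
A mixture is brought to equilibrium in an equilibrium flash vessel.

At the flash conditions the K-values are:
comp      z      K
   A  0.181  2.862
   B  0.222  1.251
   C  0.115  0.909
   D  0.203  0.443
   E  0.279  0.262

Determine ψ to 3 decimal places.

ψ = 0.080

Iterate (Newton) starting at ψ = 0.5:
  ψ = 0.500: g = -0.2700, g' = -0.683 → ψ = 0.105
  ψ = 0.105: g = -0.0175, g' = -0.703 → ψ = 0.080
Converged at ψ = 0.080.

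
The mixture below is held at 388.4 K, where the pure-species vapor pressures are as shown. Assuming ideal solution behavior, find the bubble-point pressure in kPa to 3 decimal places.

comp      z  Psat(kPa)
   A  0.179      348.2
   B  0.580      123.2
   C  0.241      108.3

Pbub = 159.884 kPa

At the bubble point ψ → 0, so ΣzᵢKᵢ = 1 with Kᵢ = Pᵢˢᵃᵗ/P ⇒ P = ΣzᵢPᵢˢᵃᵗ.
P = 0.179·348.2 + 0.580·123.2 + 0.241·108.3 = 159.884 kPa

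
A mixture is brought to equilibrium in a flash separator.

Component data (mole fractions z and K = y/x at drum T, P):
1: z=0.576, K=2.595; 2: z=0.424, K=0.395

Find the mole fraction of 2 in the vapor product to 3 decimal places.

Material balance + equilibrium reduce to Σ zᵢ(Kᵢ−1)/(1+ψ(Kᵢ−1)) = 0.
g(0) = ΣzᵢKᵢ − 1 = 0.662 and g(1) = 1 − Σzᵢ/Kᵢ = -0.295, so a root lies in (0, 1).
Iterate (Newton) starting at ψ = 0.5:
  ψ = 0.500: g = 0.1433, g' = -0.773 → ψ = 0.686
Converged at ψ = 0.686.
Compositions from xᵢ = zᵢ/(1+ψ(Kᵢ−1)), yᵢ = Kᵢxᵢ:
  1: x = 0.275, y = 0.714
  2: x = 0.725, y = 0.286

y_2 = 0.286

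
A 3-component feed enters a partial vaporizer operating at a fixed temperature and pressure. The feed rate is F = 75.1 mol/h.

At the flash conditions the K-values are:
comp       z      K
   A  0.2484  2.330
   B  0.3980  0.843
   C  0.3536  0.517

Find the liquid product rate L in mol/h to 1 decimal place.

L = 58.6 mol/h

Material balance + equilibrium reduce to Σ zᵢ(Kᵢ−1)/(1+V/F(Kᵢ−1)) = 0.
Check two-phase: ΣzᵢKᵢ = 1.0971 > 1 and Σzᵢ/Kᵢ = 1.2627 > 1, so g(0) = 0.0971 > 0 and g(1) = -0.2627 < 0.
Newton iteration, V/F⁰ = 0.35:
  V/F = 0.3500: g = -0.04622, g' = -0.3350 → V/F = 0.2120
  V/F = 0.2120: g = 0.00278, g' = -0.3802 → V/F = 0.2194
Converged at V/F = 0.2194.
Then V = V/F·F = 0.2194·75.1 = 16.5 mol/h and L = F − V = 58.6 mol/h.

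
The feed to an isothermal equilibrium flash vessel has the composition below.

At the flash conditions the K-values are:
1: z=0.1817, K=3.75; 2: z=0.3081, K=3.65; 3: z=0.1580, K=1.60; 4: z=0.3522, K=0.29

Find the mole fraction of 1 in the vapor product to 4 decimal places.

y_1 = 0.2281

Rachford–Rice: g(ψ) = Σ zᵢ(Kᵢ−1)/(1+ψ(Kᵢ−1)) = 0.
Check two-phase: ΣzᵢKᵢ = 2.1609 > 1 and Σzᵢ/Kᵢ = 1.4461 > 1, so g(0) = 1.1609 > 0 and g(1) = -0.4461 < 0.
Iterate (Newton) starting at ψ = 0.51:
  ψ = 0.5100: g = 0.23577, g' = -1.0990 → ψ = 0.7245
  ψ = 0.7245: g = -0.00231, g' = -1.1878 → ψ = 0.7226
Converged at ψ = 0.7226.
Compositions from xᵢ = zᵢ/(1+ψ(Kᵢ−1)), yᵢ = Kᵢxᵢ:
  1: x = 0.0608, y = 0.2281
  2: x = 0.1057, y = 0.3858
  3: x = 0.1102, y = 0.1763
  4: x = 0.7233, y = 0.2097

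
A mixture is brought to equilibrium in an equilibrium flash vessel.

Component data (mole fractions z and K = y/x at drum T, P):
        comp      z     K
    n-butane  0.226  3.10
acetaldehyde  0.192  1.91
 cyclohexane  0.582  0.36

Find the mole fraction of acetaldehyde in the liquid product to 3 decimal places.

x_acetaldehyde = 0.155

Newton–Raphson from ψ = 0.39:
  ψ = 0.390: g = -0.1065, g' = -0.811 → ψ = 0.259
  ψ = 0.259: g = 0.0026, g' = -0.865 → ψ = 0.262
Converged at ψ = 0.262.
Compositions from xᵢ = zᵢ/(1+ψ(Kᵢ−1)), yᵢ = Kᵢxᵢ:
  n-butane: x = 0.146, y = 0.452
  acetaldehyde: x = 0.155, y = 0.296
  cyclohexane: x = 0.699, y = 0.252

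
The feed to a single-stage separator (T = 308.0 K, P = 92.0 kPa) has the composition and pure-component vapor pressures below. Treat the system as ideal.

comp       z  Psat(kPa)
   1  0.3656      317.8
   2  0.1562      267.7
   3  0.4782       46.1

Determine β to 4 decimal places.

β = 0.8354

Raoult's law: Kᵢ = Pᵢˢᵃᵗ/P = Pᵢˢᵃᵗ/92.0.
  K_1 = 317.8/92.0 = 3.454348, K_2 = 267.7/92.0 = 2.909783, K_3 = 46.1/92.0 = 0.501087
Let β = V/F and solve Σ zᵢ(Kᵢ−1)/(1+β(Kᵢ−1)) = 0.
Check two-phase: ΣzᵢKᵢ = 1.9570 > 1 and Σzᵢ/Kᵢ = 1.1138 > 1, so g(0) = 0.9570 > 0 and g(1) = -0.1138 < 0.
Iterate (Newton) starting at β = 0.38:
  β = 0.3800: g = 0.34276, g' = -0.9622 → β = 0.7362
  β = 0.7362: g = 0.06656, g' = -0.6753 → β = 0.8348
  β = 0.8348: g = 0.00042, g' = -0.6712 → β = 0.8354
Converged at β = 0.8354.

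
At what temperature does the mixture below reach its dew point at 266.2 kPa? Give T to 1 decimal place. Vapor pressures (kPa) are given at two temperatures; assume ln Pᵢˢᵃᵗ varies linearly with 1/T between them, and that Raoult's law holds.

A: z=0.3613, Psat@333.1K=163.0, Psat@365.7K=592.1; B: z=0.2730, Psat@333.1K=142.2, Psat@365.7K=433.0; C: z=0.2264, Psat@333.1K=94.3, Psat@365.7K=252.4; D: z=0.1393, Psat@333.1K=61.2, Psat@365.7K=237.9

Dew-point temperature: Σzᵢ·P/Pᵢˢᵃᵗ(T) = 1. Interpolate ln Pᵢˢᵃᵗ = aᵢ + bᵢ/T.
  T = 333.1 K: ΣzᵢP/Pᵢˢᵃᵗ = 2.3461
  T = 365.7 K: ΣzᵢP/Pᵢˢᵃᵗ = 0.7249
  T = 349.4 K: ΣzᵢP/Pᵢˢᵃᵗ = 1.2653
  T = 357.5 K: ΣzᵢP/Pᵢˢᵃᵗ = 0.9527
  T = 353.4 K: ΣzᵢP/Pᵢˢᵃᵗ = 1.0979
  T = 355.4 K: ΣzᵢP/Pᵢˢᵃᵗ = 1.0240
Interpolating between 355.4 K and 357.5 K gives T ≈ 356.1 K.

T = 356.1 K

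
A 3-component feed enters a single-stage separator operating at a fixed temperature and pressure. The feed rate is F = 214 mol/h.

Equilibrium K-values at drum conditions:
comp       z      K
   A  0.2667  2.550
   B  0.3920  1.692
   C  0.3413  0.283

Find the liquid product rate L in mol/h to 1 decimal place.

L = 92.0 mol/h

Newton–Raphson from ψ = 0.33:
  ψ = 0.3300: g = 0.17377, g' = -0.7059 → ψ = 0.5761
  ψ = 0.5761: g = -0.00464, g' = -0.7841 → ψ = 0.5702
Converged at ψ = 0.5702.
Then V = ψ·F = 0.5702·214 = 122.0 mol/h and L = F − V = 92.0 mol/h.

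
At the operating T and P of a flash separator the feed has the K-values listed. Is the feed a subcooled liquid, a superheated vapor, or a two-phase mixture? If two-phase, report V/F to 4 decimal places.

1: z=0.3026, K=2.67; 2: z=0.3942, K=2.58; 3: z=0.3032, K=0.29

ΣzᵢKᵢ = 1.9129; Σzᵢ/Kᵢ = 1.3116.
Both exceed 1, so a two-phase solution exists.
Iterate (Newton) starting at ψ = 0.5:
  ψ = 0.5000: g = 0.28959, g' = -0.9251 → ψ = 0.8130
  ψ = 0.8130: g = -0.02225, g' = -1.1956 → ψ = 0.7944
  ψ = 0.7944: g = -0.00040, g' = -1.1535 → ψ = 0.7941
Converged at ψ = 0.7941.

two-phase, V/F = 0.7941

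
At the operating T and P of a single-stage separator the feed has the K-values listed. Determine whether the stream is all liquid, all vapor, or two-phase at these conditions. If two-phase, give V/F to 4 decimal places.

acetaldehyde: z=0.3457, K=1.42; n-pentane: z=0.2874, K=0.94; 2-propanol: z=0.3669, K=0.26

all liquid

ΣzᵢKᵢ = 0.8564; Σzᵢ/Kᵢ = 1.9603.
Since ΣzᵢKᵢ < 1 the mixture is below its bubble point — single liquid phase.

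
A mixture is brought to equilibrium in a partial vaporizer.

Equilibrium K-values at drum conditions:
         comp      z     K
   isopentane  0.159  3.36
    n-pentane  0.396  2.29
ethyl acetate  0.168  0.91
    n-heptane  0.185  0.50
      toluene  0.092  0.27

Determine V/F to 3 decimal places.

Rachford–Rice: g(V/F) = Σ zᵢ(Kᵢ−1)/(1+V/F(Kᵢ−1)) = 0.
Feasibility: ΣzᵢKᵢ = 1.711, Σzᵢ/Kᵢ = 1.116 — both > 1, two phases present.
Newton–Raphson from V/F = 0.65:
  V/F = 0.650: g = 0.1450, g' = -0.613 → V/F = 0.886
  V/F = 0.886: g = -0.0132, g' = -0.781 → V/F = 0.870
  V/F = 0.870: g = -0.0002, g' = -0.755 → V/F = 0.869
Converged at V/F = 0.869.

V/F = 0.869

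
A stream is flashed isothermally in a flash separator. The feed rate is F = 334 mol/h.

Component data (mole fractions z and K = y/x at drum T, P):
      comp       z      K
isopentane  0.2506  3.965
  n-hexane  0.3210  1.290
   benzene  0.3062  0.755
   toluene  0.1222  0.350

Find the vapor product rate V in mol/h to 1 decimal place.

V = 293.1 mol/h

Rachford–Rice: g(ψ) = Σ zᵢ(Kᵢ−1)/(1+ψ(Kᵢ−1)) = 0.
g(0) = ΣzᵢKᵢ − 1 = 0.6817 and g(1) = 1 − Σzᵢ/Kᵢ = -0.0667, so a root lies in (0, 1).
Newton iteration, ψ⁰ = 0.39:
  ψ = 0.3900: g = 0.23886, g' = -0.6107 → ψ = 0.7811
  ψ = 0.7811: g = 0.04584, g' = -0.4595 → ψ = 0.8809
  ψ = 0.8809: g = -0.00163, g' = -0.4985 → ψ = 0.8776
Converged at ψ = 0.8776.
Then V = ψ·F = 0.8776·334 = 293.1 mol/h and L = F − V = 40.9 mol/h.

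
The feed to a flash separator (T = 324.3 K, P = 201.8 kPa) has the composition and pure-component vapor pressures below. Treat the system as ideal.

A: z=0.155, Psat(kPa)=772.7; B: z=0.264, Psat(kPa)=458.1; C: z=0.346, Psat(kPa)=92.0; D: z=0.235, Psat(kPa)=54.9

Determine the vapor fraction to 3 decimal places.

ψ = 0.339

Raoult's law: Kᵢ = Pᵢˢᵃᵗ/P = Pᵢˢᵃᵗ/201.8.
  K_A = 772.7/201.8 = 3.82904, K_B = 458.1/201.8 = 2.27007, K_C = 92.0/201.8 = 0.45590, K_D = 54.9/201.8 = 0.27205
Let ψ = V/F and solve Σ zᵢ(Kᵢ−1)/(1+ψ(Kᵢ−1)) = 0.
Feasibility: ΣzᵢKᵢ = 1.414, Σzᵢ/Kᵢ = 1.780 — both > 1, two phases present.
Newton iteration, ψ⁰ = 0.5:
  ψ = 0.500: g = -0.1409, g' = -0.873 → ψ = 0.339
Converged at ψ = 0.339.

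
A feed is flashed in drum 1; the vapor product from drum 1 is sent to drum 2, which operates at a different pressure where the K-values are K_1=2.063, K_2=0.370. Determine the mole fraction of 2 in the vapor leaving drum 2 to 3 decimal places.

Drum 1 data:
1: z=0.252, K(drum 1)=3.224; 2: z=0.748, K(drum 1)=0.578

y_2 (drum 2) = 0.232

Drum 1:
Let ψ₁ = V/F and solve Σ zᵢ(Kᵢ−1)/(1+ψ₁(Kᵢ−1)) = 0.
g(0) = ΣzᵢKᵢ − 1 = 0.245 and g(1) = 1 − Σzᵢ/Kᵢ = -0.372, so a root lies in (0, 1).
Binary case is linear: z₁(K₁−1)(1+ψ₁(K₂−1)) + z₂(K₂−1)(1+ψ₁(K₁−1)) = 0
⇒ ψ₁ = [z₁(K₁−1)+z₂(K₂−1)] / [−(K₁−1)(K₂−1)] = 0.2448/0.9385 = 0.261
Drum-1 compositions:
  1: x = 0.159, y = 0.514
  2: x = 0.841, y = 0.486
Drum-2 feed = drum-1 vapor: z₂ = (0.5142, 0.4858).
Drum 2:
Let ψ₂ = V/F and solve Σ zᵢ(Kᵢ−1)/(1+ψ₂(Kᵢ−1)) = 0.
Check two-phase: ΣzᵢKᵢ = 1.241 > 1 and Σzᵢ/Kᵢ = 1.562 > 1, so g(0) = 0.241 > 0 and g(1) = -0.562 < 0.
Newton iteration, ψ₂⁰ = 0.5:
  ψ₂ = 0.500: g = -0.0899, g' = -0.659 → ψ₂ = 0.363
  ψ₂ = 0.363: g = -0.0027, g' = -0.627 → ψ₂ = 0.359
Converged at ψ₂ = 0.359.
  1: x = 0.372, y = 0.768
  2: x = 0.628, y = 0.232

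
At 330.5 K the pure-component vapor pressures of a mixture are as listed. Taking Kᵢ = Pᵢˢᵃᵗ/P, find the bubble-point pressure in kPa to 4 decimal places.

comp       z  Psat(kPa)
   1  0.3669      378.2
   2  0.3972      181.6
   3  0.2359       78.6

Pbub = 229.4348 kPa

At the bubble point ψ → 0, so ΣzᵢKᵢ = 1 with Kᵢ = Pᵢˢᵃᵗ/P ⇒ P = ΣzᵢPᵢˢᵃᵗ.
P = 0.3669·378.2 + 0.3972·181.6 + 0.2359·78.6 = 229.4348 kPa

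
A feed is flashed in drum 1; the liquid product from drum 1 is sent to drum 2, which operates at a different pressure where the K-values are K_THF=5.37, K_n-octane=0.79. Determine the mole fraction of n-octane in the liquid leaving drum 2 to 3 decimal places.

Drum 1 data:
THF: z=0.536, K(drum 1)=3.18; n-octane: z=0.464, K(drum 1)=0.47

x_n-octane (drum 2) = 0.954

Drum 1:
Rachford–Rice: g(ψ₁) = Σ zᵢ(Kᵢ−1)/(1+ψ₁(Kᵢ−1)) = 0.
g(0) = ΣzᵢKᵢ − 1 = 0.923 and g(1) = 1 − Σzᵢ/Kᵢ = -0.156, so a root lies in (0, 1).
Binary case is linear: z₁(K₁−1)(1+ψ₁(K₂−1)) + z₂(K₂−1)(1+ψ₁(K₁−1)) = 0
⇒ ψ₁ = [z₁(K₁−1)+z₂(K₂−1)] / [−(K₁−1)(K₂−1)] = 0.9226/1.1554 = 0.798
Drum-1 compositions:
  THF: x = 0.196, y = 0.622
  n-octane: x = 0.804, y = 0.378
Drum-2 feed = drum-1 liquid: z₂ = (0.1956, 0.8044).
Drum 2:
Let ψ₂ = V/F and solve Σ zᵢ(Kᵢ−1)/(1+ψ₂(Kᵢ−1)) = 0.
Feasibility: ΣzᵢKᵢ = 1.686, Σzᵢ/Kᵢ = 1.055 — both > 1, two phases present.
Binary case is linear: z₁(K₁−1)(1+ψ₂(K₂−1)) + z₂(K₂−1)(1+ψ₂(K₁−1)) = 0
⇒ ψ₂ = [z₁(K₁−1)+z₂(K₂−1)] / [−(K₁−1)(K₂−1)] = 0.6857/0.9177 = 0.747
  THF: x = 0.046, y = 0.246
  n-octane: x = 0.954, y = 0.754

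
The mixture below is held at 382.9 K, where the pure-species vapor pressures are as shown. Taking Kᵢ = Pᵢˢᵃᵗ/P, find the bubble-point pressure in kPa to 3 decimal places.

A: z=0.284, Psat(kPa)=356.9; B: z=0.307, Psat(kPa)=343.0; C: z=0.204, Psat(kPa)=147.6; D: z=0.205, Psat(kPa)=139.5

Pbub = 265.368 kPa

At the bubble point ψ → 0, so ΣzᵢKᵢ = 1 with Kᵢ = Pᵢˢᵃᵗ/P ⇒ P = ΣzᵢPᵢˢᵃᵗ.
P = 0.284·356.9 + 0.307·343.0 + 0.204·147.6 + 0.205·139.5 = 265.368 kPa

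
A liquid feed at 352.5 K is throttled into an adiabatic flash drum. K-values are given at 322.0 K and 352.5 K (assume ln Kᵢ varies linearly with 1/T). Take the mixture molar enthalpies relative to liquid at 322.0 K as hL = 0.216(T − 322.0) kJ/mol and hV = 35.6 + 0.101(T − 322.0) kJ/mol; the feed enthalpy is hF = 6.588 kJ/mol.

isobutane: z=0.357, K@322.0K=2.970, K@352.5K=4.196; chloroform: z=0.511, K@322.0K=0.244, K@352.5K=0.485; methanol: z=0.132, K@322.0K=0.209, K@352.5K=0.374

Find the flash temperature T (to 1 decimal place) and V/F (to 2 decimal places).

T = 324.9 K, V/F = 0.17

Adiabatic flash: solve Rachford–Rice at each trial T, then check hF = ψ·hV(T) + (1−ψ)·hL(T).
  T = 322.0 K: K = (2.970, 0.244, 0.209), RR gives ψ = 0.141, H_out = 5.032 kJ/mol
  T = 352.5 K: K = (4.196, 0.485, 0.374), RR gives ψ = 0.461, H_out = 21.385 kJ/mol
  T = 337.2 K: K = (3.556, 0.349, 0.283), RR gives ψ = 0.285, H_out = 12.945 kJ/mol
  T = 329.6 K: K = (3.257, 0.293, 0.244), RR gives ψ = 0.213, H_out = 9.034 kJ/mol
  T = 325.8 K: K = (3.112, 0.268, 0.226), RR gives ψ = 0.177, H_out = 7.056 kJ/mol
  T = 323.9 K: K = (3.040, 0.256, 0.217), RR gives ψ = 0.159, H_out = 6.052 kJ/mol
Linear interpolation between T = 323.9 (H_out = 6.052) and T = 325.8 (H_out = 7.056) on hF = 6.588 gives T ≈ 324.9 K, at which ψ = 0.17.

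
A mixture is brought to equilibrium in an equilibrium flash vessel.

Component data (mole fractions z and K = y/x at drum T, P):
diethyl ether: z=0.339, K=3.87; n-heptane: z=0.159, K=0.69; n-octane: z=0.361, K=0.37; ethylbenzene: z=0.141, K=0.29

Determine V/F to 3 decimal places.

V/F = 0.355

Material balance + equilibrium reduce to Σ zᵢ(Kᵢ−1)/(1+V/F(Kᵢ−1)) = 0.
Feasibility: ΣzᵢKᵢ = 1.596, Σzᵢ/Kᵢ = 1.780 — both > 1, two phases present.
Newton–Raphson from V/F = 0.56:
  V/F = 0.560: g = -0.2041, g' = -0.971 → V/F = 0.350
  V/F = 0.350: g = 0.0053, g' = -1.076 → V/F = 0.355
Converged at V/F = 0.355.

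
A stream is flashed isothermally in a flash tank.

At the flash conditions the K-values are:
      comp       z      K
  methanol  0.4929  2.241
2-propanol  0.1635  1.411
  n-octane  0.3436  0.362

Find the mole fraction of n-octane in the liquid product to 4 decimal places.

Material balance + equilibrium reduce to Σ zᵢ(Kᵢ−1)/(1+ψ(Kᵢ−1)) = 0.
g(0) = ΣzᵢKᵢ − 1 = 0.4597 and g(1) = 1 − Σzᵢ/Kᵢ = -0.2850, so a root lies in (0, 1).
Newton–Raphson from ψ = 0.3:
  ψ = 0.3000: g = 0.23446, g' = -0.6389 → ψ = 0.6670
  ψ = 0.6670: g = 0.00582, g' = -0.6681 → ψ = 0.6757
  ψ = 0.6757: g = -0.00002, g' = -0.6736 → ψ = 0.6756
Converged at ψ = 0.6756.
Compositions from xᵢ = zᵢ/(1+ψ(Kᵢ−1)), yᵢ = Kᵢxᵢ:
  methanol: x = 0.2681, y = 0.6008
  2-propanol: x = 0.1280, y = 0.1806
  n-octane: x = 0.6039, y = 0.2186

x_n-octane = 0.6039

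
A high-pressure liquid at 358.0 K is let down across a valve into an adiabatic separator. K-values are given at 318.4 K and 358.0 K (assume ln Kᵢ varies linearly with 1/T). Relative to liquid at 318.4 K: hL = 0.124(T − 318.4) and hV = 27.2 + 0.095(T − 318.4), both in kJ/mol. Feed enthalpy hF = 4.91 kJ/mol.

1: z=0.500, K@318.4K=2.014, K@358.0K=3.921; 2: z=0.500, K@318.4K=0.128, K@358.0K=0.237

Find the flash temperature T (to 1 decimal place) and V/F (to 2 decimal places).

Adiabatic flash: solve Rachford–Rice at each trial T, then check hF = ψ·hV(T) + (1−ψ)·hL(T).
  T = 318.4 K: K = (2.014, 0.128), RR gives ψ = 0.080, H_out = 2.184 kJ/mol
  T = 358.0 K: K = (3.921, 0.237), RR gives ψ = 0.484, H_out = 17.523 kJ/mol
  T = 338.2 K: K = (2.865, 0.177), RR gives ψ = 0.340, H_out = 11.502 kJ/mol
  T = 328.3 K: K = (2.415, 0.151), RR gives ψ = 0.236, H_out = 7.576 kJ/mol
  T = 323.4 K: K = (2.211, 0.140), RR gives ψ = 0.168, H_out = 5.166 kJ/mol
  T = 320.9 K: K = (2.111, 0.134), RR gives ψ = 0.127, H_out = 3.755 kJ/mol
  T = 322.1 K: K = (2.158, 0.136), RR gives ψ = 0.147, H_out = 4.450 kJ/mol
Linear interpolation between T = 322.1 (H_out = 4.450) and T = 323.4 (H_out = 5.166) on hF = 4.91 gives T ≈ 322.9 K, at which ψ = 0.16.

T = 322.9 K, V/F = 0.16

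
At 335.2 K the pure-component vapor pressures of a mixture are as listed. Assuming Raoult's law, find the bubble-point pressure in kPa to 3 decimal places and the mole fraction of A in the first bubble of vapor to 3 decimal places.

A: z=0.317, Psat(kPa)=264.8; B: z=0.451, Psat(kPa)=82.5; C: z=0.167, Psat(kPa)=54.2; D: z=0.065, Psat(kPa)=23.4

At the bubble point ψ → 0, so ΣzᵢKᵢ = 1 with Kᵢ = Pᵢˢᵃᵗ/P ⇒ P = ΣzᵢPᵢˢᵃᵗ.
P = 0.317·264.8 + 0.451·82.5 + 0.167·54.2 + 0.065·23.4 = 131.722 kPa
yᵢ = zᵢPᵢˢᵃᵗ/P ⇒ y_A = 0.317·264.8/131.722 = 0.637

Pbub = 131.722 kPa, y_A = 0.637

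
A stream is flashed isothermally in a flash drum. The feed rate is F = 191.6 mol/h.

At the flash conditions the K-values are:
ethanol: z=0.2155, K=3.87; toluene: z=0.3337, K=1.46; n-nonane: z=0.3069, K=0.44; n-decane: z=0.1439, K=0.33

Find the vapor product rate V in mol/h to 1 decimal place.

V = 94.4 mol/h

Let ψ = V/F and solve Σ zᵢ(Kᵢ−1)/(1+ψ(Kᵢ−1)) = 0.
g(0) = ΣzᵢKᵢ − 1 = 0.5037 and g(1) = 1 − Σzᵢ/Kᵢ = -0.4178, so a root lies in (0, 1).
Newton–Raphson from ψ = 0.5:
  ψ = 0.5000: g = -0.00489, g' = -0.6778 → ψ = 0.4928
Converged at ψ = 0.4928.
Then V = ψ·F = 0.4928·191.6 = 94.4 mol/h and L = F − V = 97.2 mol/h.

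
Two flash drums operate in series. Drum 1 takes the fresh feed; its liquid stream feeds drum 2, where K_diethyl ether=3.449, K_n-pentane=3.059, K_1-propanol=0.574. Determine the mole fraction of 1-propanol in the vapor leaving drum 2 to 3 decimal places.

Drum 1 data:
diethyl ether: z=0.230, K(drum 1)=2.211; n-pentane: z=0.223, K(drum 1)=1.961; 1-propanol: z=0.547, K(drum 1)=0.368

y_1-propanol (drum 2) = 0.482

Drum 1:
Let ψ₁ = V/F and solve Σ zᵢ(Kᵢ−1)/(1+ψ₁(Kᵢ−1)) = 0.
Feasibility: ΣzᵢKᵢ = 1.147, Σzᵢ/Kᵢ = 1.704 — both > 1, two phases present.
Newton iteration, ψ₁⁰ = 0.31:
  ψ₁ = 0.310: g = -0.0623, g' = -0.638 → ψ₁ = 0.212
  ψ₁ = 0.212: g = 0.0002, g' = -0.647 → ψ₁ = 0.213
Converged at ψ₁ = 0.213.
Drum-1 compositions:
  diethyl ether: x = 0.183, y = 0.404
  n-pentane: x = 0.185, y = 0.363
  1-propanol: x = 0.632, y = 0.233
Drum-2 feed = drum-1 liquid: z₂ = (0.1829, 0.1851, 0.6320).
Drum 2:
Rachford–Rice: g(ψ₂) = Σ zᵢ(Kᵢ−1)/(1+ψ₂(Kᵢ−1)) = 0.
Check two-phase: ΣzᵢKᵢ = 1.560 > 1 and Σzᵢ/Kᵢ = 1.215 > 1, so g(0) = 0.560 > 0 and g(1) = -0.215 < 0.
Iterate (Newton) starting at ψ₂ = 0.65:
  ψ₂ = 0.650: g = -0.0365, g' = -0.526 → ψ₂ = 0.581
  ψ₂ = 0.581: g = 0.0008, g' = -0.552 → ψ₂ = 0.582
Converged at ψ₂ = 0.582.
  diethyl ether: x = 0.075, y = 0.260
  n-pentane: x = 0.084, y = 0.258
  1-propanol: x = 0.840, y = 0.482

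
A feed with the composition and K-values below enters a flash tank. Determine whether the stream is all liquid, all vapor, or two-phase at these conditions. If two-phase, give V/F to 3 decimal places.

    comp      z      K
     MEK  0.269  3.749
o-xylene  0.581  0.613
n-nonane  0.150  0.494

ΣzᵢKᵢ = 1.439; Σzᵢ/Kᵢ = 1.323.
Both exceed 1, so a two-phase solution exists.
Rachford–Rice: g(ψ) = Σ zᵢ(Kᵢ−1)/(1+ψ(Kᵢ−1)) = 0.
Newton–Raphson from ψ = 0.55:
  ψ = 0.550: g = -0.0964, g' = -0.536 → ψ = 0.370
  ψ = 0.370: g = 0.0107, g' = -0.676 → ψ = 0.386
Converged at ψ = 0.386.

two-phase, V/F = 0.386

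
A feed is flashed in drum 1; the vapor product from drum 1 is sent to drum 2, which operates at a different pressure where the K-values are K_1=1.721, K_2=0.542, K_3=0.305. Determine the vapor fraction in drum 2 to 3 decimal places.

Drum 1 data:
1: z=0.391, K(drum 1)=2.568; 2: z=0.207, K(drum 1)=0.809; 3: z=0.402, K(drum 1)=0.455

Drum 1:
Let ψ₁ = V/F and solve Σ zᵢ(Kᵢ−1)/(1+ψ₁(Kᵢ−1)) = 0.
Check two-phase: ΣzᵢKᵢ = 1.354 > 1 and Σzᵢ/Kᵢ = 1.292 > 1, so g(0) = 0.354 > 0 and g(1) = -0.292 < 0.
Newton–Raphson from ψ₁ = 0.68:
  ψ₁ = 0.680: g = -0.0968, g' = -0.537 → ψ₁ = 0.500
  ψ₁ = 0.500: g = -0.0010, g' = -0.537 → ψ₁ = 0.498
Converged at ψ₁ = 0.498.
Drum-1 compositions:
  1: x = 0.220, y = 0.564
  2: x = 0.229, y = 0.185
  3: x = 0.552, y = 0.251
Drum-2 feed = drum-1 vapor: z₂ = (0.5639, 0.1851, 0.2510).
Drum 2:
Rachford–Rice: g(ψ₂) = Σ zᵢ(Kᵢ−1)/(1+ψ₂(Kᵢ−1)) = 0.
Feasibility: ΣzᵢKᵢ = 1.147, Σzᵢ/Kᵢ = 1.492 — both > 1, two phases present.
Iterate (Newton) starting at ψ₂ = 0.5:
  ψ₂ = 0.500: g = -0.0784, g' = -0.508 → ψ₂ = 0.346
  ψ₂ = 0.346: g = -0.0049, g' = -0.453 → ψ₂ = 0.335
Converged at ψ₂ = 0.335.
  1: x = 0.454, y = 0.782
  2: x = 0.219, y = 0.118
  3: x = 0.327, y = 0.100

V/F (drum 2) = 0.335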